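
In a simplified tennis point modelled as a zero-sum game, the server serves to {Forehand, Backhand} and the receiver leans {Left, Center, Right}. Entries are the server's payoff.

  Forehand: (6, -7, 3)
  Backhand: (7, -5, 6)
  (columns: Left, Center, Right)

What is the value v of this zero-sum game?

-5

Row minima: Forehand → -7, Backhand → -5; maximin = -5.
Column maxima: Left → 7, Center → -5, Right → 6; minimax = -5.
Since maximin = minimax = -5, there is a saddle point and the value is -5.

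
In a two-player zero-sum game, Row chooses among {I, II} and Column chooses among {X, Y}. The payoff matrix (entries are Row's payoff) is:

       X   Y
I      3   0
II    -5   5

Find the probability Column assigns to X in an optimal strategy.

5/13

Row minima: I → 0, II → -5; maximin = 0.
Column maxima: X → 3, Y → 5; minimax = 3.
0 ≠ 3, so there is no saddle point; optimal play is mixed.
Let Row play I with probability p. Expected payoff against X: 3p + (-5)(1−p) = 8p − 5; against Y: 0p + 5(1−p) = −5p + 5.
Setting these equal: 8p − 5 = −5p + 5 ⇒ 13p = 10 ⇒ p = 10/13, and the value is (8)·(10/13) − 5 = 15/13.
For Column: with q = P(X), equating I's and II's payoffs gives 3q = −10q + 5 ⇒ q = 5/13.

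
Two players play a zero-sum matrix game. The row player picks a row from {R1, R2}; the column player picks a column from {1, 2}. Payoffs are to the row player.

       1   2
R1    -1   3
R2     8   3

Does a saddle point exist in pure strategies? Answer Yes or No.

Row minima: R1 → -1, R2 → 3; maximin = 3.
Column maxima: 1 → 8, 2 → 3; minimax = 3.
maximin = minimax = 3, so a saddle point exists.

Yes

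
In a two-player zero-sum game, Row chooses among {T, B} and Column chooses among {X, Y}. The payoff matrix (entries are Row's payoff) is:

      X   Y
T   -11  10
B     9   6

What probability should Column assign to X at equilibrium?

Row minima: T → -11, B → 6; maximin = 6.
Column maxima: X → 9, Y → 10; minimax = 9.
6 ≠ 9, so there is no saddle point; optimal play is mixed.
Let Row play T with probability p. Expected payoff against X: (-11)p + 9(1−p) = −20p + 9; against Y: 10p + 6(1−p) = 4p + 6.
Setting these equal: −20p + 9 = 4p + 6 ⇒ −24p = -3 ⇒ p = 1/8, and the value is (-20)·(1/8) + 9 = 13/2.
For Column: with q = P(X), equating T's and B's payoffs gives −21q + 10 = 3q + 6 ⇒ q = 1/6.

1/6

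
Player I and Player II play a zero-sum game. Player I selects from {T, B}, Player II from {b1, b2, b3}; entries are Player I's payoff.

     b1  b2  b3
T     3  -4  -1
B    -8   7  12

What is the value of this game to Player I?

Row minima: T → -4, B → -8; maximin = -4.
Column maxima: b1 → 3, b2 → 7, b3 → 12; minimax = 3.
-4 ≠ 3, so there is no saddle point; optimal play is mixed.
b3 is strictly dominated by b2 (it gives Player I strictly more in every row), so Player II never plays it.
On the remaining 2×2 (T, B vs b1, b2):
Let Player I play T with probability p. Expected payoff against b1: 3p + (-8)(1−p) = 11p − 8; against b2: (-4)p + 7(1−p) = −11p + 7.
Setting these equal: 11p − 8 = −11p + 7 ⇒ 22p = 15 ⇒ p = 15/22, and the value is (11)·(15/22) − 8 = -1/2.
For Player II: with q = P(b1), equating T's and B's payoffs gives 7q − 4 = −15q + 7 ⇒ q = 1/2.

-1/2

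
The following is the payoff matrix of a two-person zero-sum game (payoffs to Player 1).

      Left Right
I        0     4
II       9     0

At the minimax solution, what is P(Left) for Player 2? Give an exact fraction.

Row minima: I → 0, II → 0; maximin = 0.
Column maxima: Left → 9, Right → 4; minimax = 4.
0 ≠ 4, so there is no saddle point; optimal play is mixed.
Let Player 1 play I with probability p. Expected payoff against Left: 0p + 9(1−p) = −9p + 9; against Right: 4p + 0(1−p) = 4p.
Setting these equal: −9p + 9 = 4p ⇒ −13p = -9 ⇒ p = 9/13, and the value is (-9)·(9/13) + 9 = 36/13.
For Player 2: with q = P(Left), equating I's and II's payoffs gives −4q + 4 = 9q ⇒ q = 4/13.

4/13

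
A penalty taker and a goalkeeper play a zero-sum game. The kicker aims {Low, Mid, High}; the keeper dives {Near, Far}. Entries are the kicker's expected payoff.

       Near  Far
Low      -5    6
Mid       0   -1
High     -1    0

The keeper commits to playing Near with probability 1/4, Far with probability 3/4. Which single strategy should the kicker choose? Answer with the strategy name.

Low

Expected payoff of Low: (1/4)·(-5) + (3/4)·6 = 13/4.
Expected payoff of Mid: (1/4)·0 + (3/4)·(-1) = -3/4.
Expected payoff of High: (1/4)·(-1) + (3/4)·0 = -1/4.
The largest is 13/4, so the kicker's best response is Low.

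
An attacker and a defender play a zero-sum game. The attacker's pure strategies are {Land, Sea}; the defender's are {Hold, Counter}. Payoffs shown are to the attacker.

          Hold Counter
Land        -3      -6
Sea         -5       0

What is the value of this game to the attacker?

Row minima: Land → -6, Sea → -5; maximin = -5.
Column maxima: Hold → -3, Counter → 0; minimax = -3.
-5 ≠ -3, so there is no saddle point; optimal play is mixed.
Let the attacker play Land with probability p. Expected payoff against Hold: (-3)p + (-5)(1−p) = 2p − 5; against Counter: (-6)p + 0(1−p) = −6p.
Setting these equal: 2p − 5 = −6p ⇒ 8p = 5 ⇒ p = 5/8, and the value is (2)·(5/8) − 5 = -15/4.
For the defender: with q = P(Hold), equating Land's and Sea's payoffs gives 3q − 6 = −5q ⇒ q = 3/4.

-15/4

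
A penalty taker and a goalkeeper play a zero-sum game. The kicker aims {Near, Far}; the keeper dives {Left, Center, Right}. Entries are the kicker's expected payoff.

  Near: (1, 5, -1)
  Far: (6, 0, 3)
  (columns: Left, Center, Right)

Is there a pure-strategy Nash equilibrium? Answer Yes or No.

No

Row minima: Near → -1, Far → 0; maximin = 0.
Column maxima: Left → 6, Center → 5, Right → 3; minimax = 3.
0 ≠ 3, so no pure-strategy equilibrium exists.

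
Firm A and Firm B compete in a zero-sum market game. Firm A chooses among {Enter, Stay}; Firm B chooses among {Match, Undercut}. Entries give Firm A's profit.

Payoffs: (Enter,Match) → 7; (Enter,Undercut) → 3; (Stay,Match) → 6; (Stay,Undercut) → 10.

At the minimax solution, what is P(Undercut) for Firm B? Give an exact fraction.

Row minima: Enter → 3, Stay → 6; maximin = 6.
Column maxima: Match → 7, Undercut → 10; minimax = 7.
6 ≠ 7, so there is no saddle point; optimal play is mixed.
Let Firm A play Enter with probability p. Expected payoff against Match: 7p + 6(1−p) = p + 6; against Undercut: 3p + 10(1−p) = −7p + 10.
Setting these equal: p + 6 = −7p + 10 ⇒ 8p = 4 ⇒ p = 1/2, and the value is (1)·(1/2) + 6 = 13/2.
For Firm B: with q = P(Match), equating Enter's and Stay's payoffs gives 4q + 3 = −4q + 10 ⇒ q = 7/8.

1/8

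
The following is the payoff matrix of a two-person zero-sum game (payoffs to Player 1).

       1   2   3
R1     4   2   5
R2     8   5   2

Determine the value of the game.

7/2

Row minima: R1 → 2, R2 → 2; maximin = 2.
Column maxima: 1 → 8, 2 → 5, 3 → 5; minimax = 5.
2 ≠ 5, so there is no saddle point; optimal play is mixed.
1 is strictly dominated by 2 (it gives Player 1 strictly more in every row), so Player 2 never plays it.
On the remaining 2×2 (R1, R2 vs 2, 3):
Let Player 1 play R1 with probability p. Expected payoff against 2: 2p + 5(1−p) = −3p + 5; against 3: 5p + 2(1−p) = 3p + 2.
Setting these equal: −3p + 5 = 3p + 2 ⇒ −6p = -3 ⇒ p = 1/2, and the value is (-3)·(1/2) + 5 = 7/2.
For Player 2: with q = P(2), equating R1's and R2's payoffs gives −3q + 5 = 3q + 2 ⇒ q = 1/2.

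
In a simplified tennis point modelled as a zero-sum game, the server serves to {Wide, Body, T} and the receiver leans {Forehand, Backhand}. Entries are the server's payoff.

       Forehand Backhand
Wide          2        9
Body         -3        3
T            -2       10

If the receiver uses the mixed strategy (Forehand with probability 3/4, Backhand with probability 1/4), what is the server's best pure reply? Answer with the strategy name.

Wide

Expected payoff of Wide: (3/4)·2 + (1/4)·9 = 15/4.
Expected payoff of Body: (3/4)·(-3) + (1/4)·3 = -3/2.
Expected payoff of T: (3/4)·(-2) + (1/4)·10 = 1.
The largest is 15/4, so the server's best response is Wide.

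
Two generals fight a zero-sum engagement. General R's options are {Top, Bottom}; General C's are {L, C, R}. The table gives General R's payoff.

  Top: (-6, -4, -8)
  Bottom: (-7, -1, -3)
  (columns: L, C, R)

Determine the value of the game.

Row minima: Top → -8, Bottom → -7; maximin = -7.
Column maxima: L → -6, C → -1, R → -3; minimax = -6.
-7 ≠ -6, so there is no saddle point; optimal play is mixed.
C is strictly dominated by L (it gives General R strictly more in every row), so General C never plays it.
On the remaining 2×2 (Top, Bottom vs L, R):
Let General R play Top with probability p. Expected payoff against L: (-6)p + (-7)(1−p) = p − 7; against R: (-8)p + (-3)(1−p) = −5p − 3.
Setting these equal: p − 7 = −5p − 3 ⇒ 6p = 4 ⇒ p = 2/3, and the value is (1)·(2/3) − 7 = -19/3.
For General C: with q = P(L), equating Top's and Bottom's payoffs gives 2q − 8 = −4q − 3 ⇒ q = 5/6.

-19/3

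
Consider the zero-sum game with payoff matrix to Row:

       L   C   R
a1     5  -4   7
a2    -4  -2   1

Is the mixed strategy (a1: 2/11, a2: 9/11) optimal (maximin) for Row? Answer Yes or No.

Yes

Against L this mix gives (2/11)·5 + (9/11)·(-4) = -26/11.
Against C this mix gives (2/11)·(-4) + (9/11)·(-2) = -26/11.
Against R this mix gives (2/11)·7 + (9/11)·1 = 23/11.
All of Column's active replies (L, C) yield -26/11, and no column does worse for Row. The mix makes Column indifferent and guarantees -26/11, so it is optimal.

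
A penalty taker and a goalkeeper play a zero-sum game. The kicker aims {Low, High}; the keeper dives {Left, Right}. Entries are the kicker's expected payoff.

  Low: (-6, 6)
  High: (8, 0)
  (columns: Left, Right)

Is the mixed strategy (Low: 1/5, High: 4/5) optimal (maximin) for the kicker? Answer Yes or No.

No

Against Left this mix gives (1/5)·(-6) + (4/5)·8 = 26/5.
Against Right this mix gives (1/5)·6 + (4/5)·0 = 6/5.
The keeper will play Right, holding the kicker to 6/5. Shifting weight toward the row that does better against Right would raise this floor (the equalizing mix achieves 12/5 against both Right and Left), so the proposed strategy is not optimal.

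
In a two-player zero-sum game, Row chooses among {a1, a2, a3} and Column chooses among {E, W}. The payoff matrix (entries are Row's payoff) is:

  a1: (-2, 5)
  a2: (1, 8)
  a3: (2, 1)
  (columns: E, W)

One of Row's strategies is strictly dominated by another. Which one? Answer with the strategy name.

a2 gives a strictly higher payoff than a1 against every column: 1 > -2, 8 > 5.
So a1 is strictly dominated and Row never plays it.

a1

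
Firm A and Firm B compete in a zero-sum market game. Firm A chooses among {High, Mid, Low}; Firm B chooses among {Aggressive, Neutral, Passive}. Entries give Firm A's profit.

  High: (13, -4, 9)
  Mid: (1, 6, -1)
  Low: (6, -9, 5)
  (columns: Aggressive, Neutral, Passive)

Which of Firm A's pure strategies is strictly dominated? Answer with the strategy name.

Low

High gives a strictly higher payoff than Low against every column: 13 > 6, -4 > -9, 9 > 5.
So Low is strictly dominated and Firm A never plays it.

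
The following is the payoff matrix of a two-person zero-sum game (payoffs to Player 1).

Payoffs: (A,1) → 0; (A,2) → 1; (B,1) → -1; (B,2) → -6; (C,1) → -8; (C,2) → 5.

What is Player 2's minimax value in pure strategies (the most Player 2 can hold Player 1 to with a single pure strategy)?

Column maxima: 1 → 0, 2 → 5.
The smallest of these is 0.

0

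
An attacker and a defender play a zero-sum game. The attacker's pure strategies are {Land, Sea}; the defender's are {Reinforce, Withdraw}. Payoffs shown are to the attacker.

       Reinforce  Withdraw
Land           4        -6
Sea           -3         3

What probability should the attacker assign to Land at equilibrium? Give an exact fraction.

3/8

Row minima: Land → -6, Sea → -3; maximin = -3.
Column maxima: Reinforce → 4, Withdraw → 3; minimax = 3.
-3 ≠ 3, so there is no saddle point; optimal play is mixed.
Let the attacker play Land with probability p. Expected payoff against Reinforce: 4p + (-3)(1−p) = 7p − 3; against Withdraw: (-6)p + 3(1−p) = −9p + 3.
Setting these equal: 7p − 3 = −9p + 3 ⇒ 16p = 6 ⇒ p = 3/8, and the value is (7)·(3/8) − 3 = -3/8.
For the defender: with q = P(Reinforce), equating Land's and Sea's payoffs gives 10q − 6 = −6q + 3 ⇒ q = 9/16.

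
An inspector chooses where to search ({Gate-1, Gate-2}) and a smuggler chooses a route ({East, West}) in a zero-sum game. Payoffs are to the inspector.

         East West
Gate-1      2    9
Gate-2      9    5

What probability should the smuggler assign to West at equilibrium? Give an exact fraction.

7/11

Row minima: Gate-1 → 2, Gate-2 → 5; maximin = 5.
Column maxima: East → 9, West → 9; minimax = 9.
5 ≠ 9, so there is no saddle point; optimal play is mixed.
Let the inspector play Gate-1 with probability p. Expected payoff against East: 2p + 9(1−p) = −7p + 9; against West: 9p + 5(1−p) = 4p + 5.
Setting these equal: −7p + 9 = 4p + 5 ⇒ −11p = -4 ⇒ p = 4/11, and the value is (-7)·(4/11) + 9 = 71/11.
For the smuggler: with q = P(East), equating Gate-1's and Gate-2's payoffs gives −7q + 9 = 4q + 5 ⇒ q = 4/11.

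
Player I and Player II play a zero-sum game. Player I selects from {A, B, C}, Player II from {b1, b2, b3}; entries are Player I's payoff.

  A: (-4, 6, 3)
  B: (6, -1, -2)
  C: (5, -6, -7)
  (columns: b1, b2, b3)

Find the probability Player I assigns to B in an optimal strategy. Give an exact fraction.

Row minima: A → -4, B → -2, C → -7; maximin = -2.
Column maxima: b1 → 6, b2 → 6, b3 → 3; minimax = 3.
-2 ≠ 3, so there is no saddle point; optimal play is mixed.
C is strictly dominated by B, so Player I never plays it.
b2 is strictly dominated by b3 (it gives Player I strictly more in every row), so Player II never plays it.
On the remaining 2×2 (A, B vs b1, b3):
Let Player I play A with probability p. Expected payoff against b1: (-4)p + 6(1−p) = −10p + 6; against b3: 3p + (-2)(1−p) = 5p − 2.
Setting these equal: −10p + 6 = 5p − 2 ⇒ −15p = -8 ⇒ p = 8/15, and the value is (-10)·(8/15) + 6 = 2/3.
For Player II: with q = P(b1), equating A's and B's payoffs gives −7q + 3 = 8q − 2 ⇒ q = 1/3.

7/15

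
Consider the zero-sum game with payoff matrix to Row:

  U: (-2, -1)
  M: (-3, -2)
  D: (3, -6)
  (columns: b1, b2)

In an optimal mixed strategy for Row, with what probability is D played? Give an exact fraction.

Row minima: U → -2, M → -3, D → -6; maximin = -2.
Column maxima: b1 → 3, b2 → -1; minimax = -1.
-2 ≠ -1, so there is no saddle point; optimal play is mixed.
M is strictly dominated by U, so Row never plays it.
On the remaining 2×2 (U, D vs b1, b2):
Let Row play U with probability p. Expected payoff against b1: (-2)p + 3(1−p) = −5p + 3; against b2: (-1)p + (-6)(1−p) = 5p − 6.
Setting these equal: −5p + 3 = 5p − 6 ⇒ −10p = -9 ⇒ p = 9/10, and the value is (-5)·(9/10) + 3 = -3/2.
For Column: with q = P(b1), equating U's and D's payoffs gives −q − 1 = 9q − 6 ⇒ q = 1/2.

1/10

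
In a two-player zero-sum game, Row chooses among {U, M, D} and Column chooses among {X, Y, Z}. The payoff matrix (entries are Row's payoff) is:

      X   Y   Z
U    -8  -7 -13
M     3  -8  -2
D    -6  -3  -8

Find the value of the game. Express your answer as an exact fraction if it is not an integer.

-58/11

Row minima: U → -13, M → -8, D → -8; maximin = -8.
Column maxima: X → 3, Y → -3, Z → -2; minimax = -3.
-8 ≠ -3, so there is no saddle point; optimal play is mixed.
U is strictly dominated by D, so Row never plays it.
X is strictly dominated by Z (it gives Row strictly more in every row), so Column never plays it.
On the remaining 2×2 (M, D vs Y, Z):
Let Row play M with probability p. Expected payoff against Y: (-8)p + (-3)(1−p) = −5p − 3; against Z: (-2)p + (-8)(1−p) = 6p − 8.
Setting these equal: −5p − 3 = 6p − 8 ⇒ −11p = -5 ⇒ p = 5/11, and the value is (-5)·(5/11) − 3 = -58/11.
For Column: with q = P(Y), equating M's and D's payoffs gives −6q − 2 = 5q − 8 ⇒ q = 6/11.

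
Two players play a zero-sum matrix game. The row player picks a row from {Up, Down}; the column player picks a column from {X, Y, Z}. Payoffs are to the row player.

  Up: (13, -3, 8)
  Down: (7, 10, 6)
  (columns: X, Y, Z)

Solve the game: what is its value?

Row minima: Up → -3, Down → 6; maximin = 6.
Column maxima: X → 13, Y → 10, Z → 8; minimax = 8.
6 ≠ 8, so there is no saddle point; optimal play is mixed.
X is strictly dominated by Z (it gives the row player strictly more in every row), so the column player never plays it.
On the remaining 2×2 (Up, Down vs Y, Z):
Let the row player play Up with probability p. Expected payoff against Y: (-3)p + 10(1−p) = −13p + 10; against Z: 8p + 6(1−p) = 2p + 6.
Setting these equal: −13p + 10 = 2p + 6 ⇒ −15p = -4 ⇒ p = 4/15, and the value is (-13)·(4/15) + 10 = 98/15.
For the column player: with q = P(Y), equating Up's and Down's payoffs gives −11q + 8 = 4q + 6 ⇒ q = 2/15.

98/15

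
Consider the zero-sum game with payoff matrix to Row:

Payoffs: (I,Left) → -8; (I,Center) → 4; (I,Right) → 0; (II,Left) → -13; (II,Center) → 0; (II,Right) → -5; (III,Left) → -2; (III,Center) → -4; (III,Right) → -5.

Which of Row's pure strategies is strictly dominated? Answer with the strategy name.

I gives a strictly higher payoff than II against every column: -8 > -13, 4 > 0, 0 > -5.
So II is strictly dominated and Row never plays it.

II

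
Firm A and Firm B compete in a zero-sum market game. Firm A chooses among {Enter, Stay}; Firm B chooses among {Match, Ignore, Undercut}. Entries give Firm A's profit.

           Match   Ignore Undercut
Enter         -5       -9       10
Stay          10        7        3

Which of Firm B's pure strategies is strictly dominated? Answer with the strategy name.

Match

Ignore holds Firm A's payoff strictly below Match in every row: -9 < -5, 7 < 10.
So Match is strictly dominated for Firm B.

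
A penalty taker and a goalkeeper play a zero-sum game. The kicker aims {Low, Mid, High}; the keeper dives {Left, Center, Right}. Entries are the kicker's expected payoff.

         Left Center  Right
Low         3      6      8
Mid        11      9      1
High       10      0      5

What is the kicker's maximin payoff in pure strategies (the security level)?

Row minima: Low → 3, Mid → 1, High → 0.
The best of these is 3.

3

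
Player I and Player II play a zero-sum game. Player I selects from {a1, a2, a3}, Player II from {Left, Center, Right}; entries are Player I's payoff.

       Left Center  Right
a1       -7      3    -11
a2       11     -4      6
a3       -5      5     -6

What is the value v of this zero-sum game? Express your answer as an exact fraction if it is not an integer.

Row minima: a1 → -11, a2 → -4, a3 → -6; maximin = -4.
Column maxima: Left → 11, Center → 5, Right → 6; minimax = 5.
-4 ≠ 5, so there is no saddle point; optimal play is mixed.
a1 is strictly dominated by a3, so Player I never plays it.
Left is strictly dominated by Right (it gives Player I strictly more in every row), so Player II never plays it.
On the remaining 2×2 (a2, a3 vs Center, Right):
Let Player I play a2 with probability p. Expected payoff against Center: (-4)p + 5(1−p) = −9p + 5; against Right: 6p + (-6)(1−p) = 12p − 6.
Setting these equal: −9p + 5 = 12p − 6 ⇒ −21p = -11 ⇒ p = 11/21, and the value is (-9)·(11/21) + 5 = 2/7.
For Player II: with q = P(Center), equating a2's and a3's payoffs gives −10q + 6 = 11q − 6 ⇒ q = 4/7.

2/7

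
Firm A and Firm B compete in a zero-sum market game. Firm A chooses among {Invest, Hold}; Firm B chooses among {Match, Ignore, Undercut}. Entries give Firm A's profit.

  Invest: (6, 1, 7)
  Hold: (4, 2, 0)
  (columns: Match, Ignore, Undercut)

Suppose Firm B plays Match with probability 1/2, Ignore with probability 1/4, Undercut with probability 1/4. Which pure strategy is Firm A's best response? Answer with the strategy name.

Invest

Expected payoff of Invest: (1/2)·6 + (1/4)·1 + (1/4)·7 = 5.
Expected payoff of Hold: (1/2)·4 + (1/4)·2 + (1/4)·0 = 5/2.
The largest is 5, so Firm A's best response is Invest.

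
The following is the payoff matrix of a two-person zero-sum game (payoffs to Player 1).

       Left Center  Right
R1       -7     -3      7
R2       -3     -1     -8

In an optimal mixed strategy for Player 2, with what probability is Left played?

Row minima: R1 → -7, R2 → -8; maximin = -7.
Column maxima: Left → -3, Center → -1, Right → 7; minimax = -3.
-7 ≠ -3, so there is no saddle point; optimal play is mixed.
Center is strictly dominated by Left (it gives Player 1 strictly more in every row), so Player 2 never plays it.
On the remaining 2×2 (R1, R2 vs Left, Right):
Let Player 1 play R1 with probability p. Expected payoff against Left: (-7)p + (-3)(1−p) = −4p − 3; against Right: 7p + (-8)(1−p) = 15p − 8.
Setting these equal: −4p − 3 = 15p − 8 ⇒ −19p = -5 ⇒ p = 5/19, and the value is (-4)·(5/19) − 3 = -77/19.
For Player 2: with q = P(Left), equating R1's and R2's payoffs gives −14q + 7 = 5q − 8 ⇒ q = 15/19.

15/19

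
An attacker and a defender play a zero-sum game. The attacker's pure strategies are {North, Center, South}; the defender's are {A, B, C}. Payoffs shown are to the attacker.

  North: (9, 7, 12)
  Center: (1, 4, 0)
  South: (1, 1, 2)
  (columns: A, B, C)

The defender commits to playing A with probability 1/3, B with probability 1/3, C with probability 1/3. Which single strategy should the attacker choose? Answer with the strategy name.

Expected payoff of North: (1/3)·9 + (1/3)·7 + (1/3)·12 = 28/3.
Expected payoff of Center: (1/3)·1 + (1/3)·4 + (1/3)·0 = 5/3.
Expected payoff of South: (1/3)·1 + (1/3)·1 + (1/3)·2 = 4/3.
The largest is 28/3, so the attacker's best response is North.

North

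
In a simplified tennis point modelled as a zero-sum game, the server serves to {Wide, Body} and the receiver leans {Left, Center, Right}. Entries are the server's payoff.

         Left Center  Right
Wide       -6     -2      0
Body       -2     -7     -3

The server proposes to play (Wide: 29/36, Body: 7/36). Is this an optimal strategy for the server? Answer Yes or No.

Against Left this mix gives (29/36)·(-6) + (7/36)·(-2) = -47/9.
Against Center this mix gives (29/36)·(-2) + (7/36)·(-7) = -107/36.
Against Right this mix gives (29/36)·0 + (7/36)·(-3) = -7/12.
The receiver will play Left, holding the server to -47/9. Shifting weight toward the row that does better against Left would raise this floor (the equalizing mix achieves -38/9 against both Left and Center), so the proposed strategy is not optimal.

No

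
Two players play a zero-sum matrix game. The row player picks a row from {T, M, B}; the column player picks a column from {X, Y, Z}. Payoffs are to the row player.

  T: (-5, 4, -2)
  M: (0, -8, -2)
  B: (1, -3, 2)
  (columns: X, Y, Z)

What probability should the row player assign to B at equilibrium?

Row minima: T → -5, M → -8, B → -3; maximin = -3.
Column maxima: X → 1, Y → 4, Z → 2; minimax = 1.
-3 ≠ 1, so there is no saddle point; optimal play is mixed.
M is strictly dominated by B, so the row player never plays it.
With M eliminated, Z is strictly dominated by X (it gives the row player strictly more in every remaining row), so the column player never plays it.
On the remaining 2×2 (T, B vs X, Y):
Let the row player play T with probability p. Expected payoff against X: (-5)p + 1(1−p) = −6p + 1; against Y: 4p + (-3)(1−p) = 7p − 3.
Setting these equal: −6p + 1 = 7p − 3 ⇒ −13p = -4 ⇒ p = 4/13, and the value is (-6)·(4/13) + 1 = -11/13.
For the column player: with q = P(X), equating T's and B's payoffs gives −9q + 4 = 4q − 3 ⇒ q = 7/13.

9/13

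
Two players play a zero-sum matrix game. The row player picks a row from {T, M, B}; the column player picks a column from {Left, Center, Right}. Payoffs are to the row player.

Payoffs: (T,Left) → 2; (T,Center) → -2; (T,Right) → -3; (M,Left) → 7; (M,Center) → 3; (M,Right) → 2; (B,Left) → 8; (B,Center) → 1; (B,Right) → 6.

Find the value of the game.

8/3

Row minima: T → -3, M → 2, B → 1; maximin = 2.
Column maxima: Left → 8, Center → 3, Right → 6; minimax = 3.
2 ≠ 3, so there is no saddle point; optimal play is mixed.
T is strictly dominated by M, so the row player never plays it.
Left is strictly dominated by Center (it gives the row player strictly more in every row), so the column player never plays it.
On the remaining 2×2 (M, B vs Center, Right):
Let the row player play M with probability p. Expected payoff against Center: 3p + 1(1−p) = 2p + 1; against Right: 2p + 6(1−p) = −4p + 6.
Setting these equal: 2p + 1 = −4p + 6 ⇒ 6p = 5 ⇒ p = 5/6, and the value is (2)·(5/6) + 1 = 8/3.
For the column player: with q = P(Center), equating M's and B's payoffs gives q + 2 = −5q + 6 ⇒ q = 2/3.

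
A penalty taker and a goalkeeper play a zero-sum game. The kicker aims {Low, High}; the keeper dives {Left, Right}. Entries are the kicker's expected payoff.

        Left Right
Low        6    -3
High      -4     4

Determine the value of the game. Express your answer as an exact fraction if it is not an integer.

12/17

Row minima: Low → -3, High → -4; maximin = -3.
Column maxima: Left → 6, Right → 4; minimax = 4.
-3 ≠ 4, so there is no saddle point; optimal play is mixed.
Let the kicker play Low with probability p. Expected payoff against Left: 6p + (-4)(1−p) = 10p − 4; against Right: (-3)p + 4(1−p) = −7p + 4.
Setting these equal: 10p − 4 = −7p + 4 ⇒ 17p = 8 ⇒ p = 8/17, and the value is (10)·(8/17) − 4 = 12/17.
For the keeper: with q = P(Left), equating Low's and High's payoffs gives 9q − 3 = −8q + 4 ⇒ q = 7/17.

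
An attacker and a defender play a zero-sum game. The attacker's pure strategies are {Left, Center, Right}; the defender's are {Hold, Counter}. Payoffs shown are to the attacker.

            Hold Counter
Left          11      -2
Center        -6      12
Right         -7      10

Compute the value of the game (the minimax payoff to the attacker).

Row minima: Left → -2, Center → -6, Right → -7; maximin = -2.
Column maxima: Hold → 11, Counter → 12; minimax = 11.
-2 ≠ 11, so there is no saddle point; optimal play is mixed.
Right is strictly dominated by Center, so the attacker never plays it.
On the remaining 2×2 (Left, Center vs Hold, Counter):
Let the attacker play Left with probability p. Expected payoff against Hold: 11p + (-6)(1−p) = 17p − 6; against Counter: (-2)p + 12(1−p) = −14p + 12.
Setting these equal: 17p − 6 = −14p + 12 ⇒ 31p = 18 ⇒ p = 18/31, and the value is (17)·(18/31) − 6 = 120/31.
For the defender: with q = P(Hold), equating Left's and Center's payoffs gives 13q − 2 = −18q + 12 ⇒ q = 14/31.

120/31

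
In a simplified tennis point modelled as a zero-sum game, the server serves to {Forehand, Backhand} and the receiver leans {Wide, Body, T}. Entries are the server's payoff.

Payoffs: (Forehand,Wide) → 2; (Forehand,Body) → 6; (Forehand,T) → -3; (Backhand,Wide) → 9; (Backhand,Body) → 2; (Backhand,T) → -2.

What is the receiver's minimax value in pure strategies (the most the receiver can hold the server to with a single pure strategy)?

-2

Column maxima: Wide → 9, Body → 6, T → -2.
The smallest of these is -2.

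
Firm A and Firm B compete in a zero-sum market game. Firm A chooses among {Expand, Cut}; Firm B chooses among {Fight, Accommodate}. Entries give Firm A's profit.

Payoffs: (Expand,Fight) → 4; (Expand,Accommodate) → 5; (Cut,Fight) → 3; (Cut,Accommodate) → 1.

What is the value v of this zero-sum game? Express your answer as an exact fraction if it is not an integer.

4

Row minima: Expand → 4, Cut → 1; maximin = 4.
Column maxima: Fight → 4, Accommodate → 5; minimax = 4.
Since maximin = minimax = 4, there is a saddle point and the value is 4.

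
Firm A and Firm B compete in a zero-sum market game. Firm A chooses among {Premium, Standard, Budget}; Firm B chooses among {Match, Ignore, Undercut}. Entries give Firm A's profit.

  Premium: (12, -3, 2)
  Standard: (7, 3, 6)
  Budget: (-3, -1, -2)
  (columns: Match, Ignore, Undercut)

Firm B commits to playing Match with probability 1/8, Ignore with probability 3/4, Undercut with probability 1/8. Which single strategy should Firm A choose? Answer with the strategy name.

Standard

Expected payoff of Premium: (1/8)·12 + (3/4)·(-3) + (1/8)·2 = -1/2.
Expected payoff of Standard: (1/8)·7 + (3/4)·3 + (1/8)·6 = 31/8.
Expected payoff of Budget: (1/8)·(-3) + (3/4)·(-1) + (1/8)·(-2) = -11/8.
The largest is 31/8, so Firm A's best response is Standard.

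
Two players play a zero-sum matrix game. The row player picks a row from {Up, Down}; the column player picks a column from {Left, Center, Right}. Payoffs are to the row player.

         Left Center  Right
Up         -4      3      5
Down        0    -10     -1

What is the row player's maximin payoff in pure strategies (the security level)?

-4

Row minima: Up → -4, Down → -10.
The best of these is -4.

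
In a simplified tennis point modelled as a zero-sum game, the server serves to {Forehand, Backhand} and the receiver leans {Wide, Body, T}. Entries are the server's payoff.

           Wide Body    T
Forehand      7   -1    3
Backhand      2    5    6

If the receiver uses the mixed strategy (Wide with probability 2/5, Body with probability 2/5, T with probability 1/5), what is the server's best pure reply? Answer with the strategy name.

Expected payoff of Forehand: (2/5)·7 + (2/5)·(-1) + (1/5)·3 = 3.
Expected payoff of Backhand: (2/5)·2 + (2/5)·5 + (1/5)·6 = 4.
The largest is 4, so the server's best response is Backhand.

Backhand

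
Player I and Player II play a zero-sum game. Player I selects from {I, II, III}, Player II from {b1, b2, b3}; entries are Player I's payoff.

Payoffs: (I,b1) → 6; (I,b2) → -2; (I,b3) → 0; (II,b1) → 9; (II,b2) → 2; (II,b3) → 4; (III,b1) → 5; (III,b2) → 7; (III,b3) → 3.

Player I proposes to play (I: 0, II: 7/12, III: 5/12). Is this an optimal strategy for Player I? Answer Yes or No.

Against b1 this mix gives (7/12)·9 + (5/12)·5 = 22/3.
Against b2 this mix gives (7/12)·2 + (5/12)·7 = 49/12.
Against b3 this mix gives (7/12)·4 + (5/12)·3 = 43/12.
Player II will play b3, holding Player I to 43/12. Shifting weight toward the row that does better against b3 would raise this floor (the equalizing mix achieves 11/3 against both b3 and b2), so the proposed strategy is not optimal.

No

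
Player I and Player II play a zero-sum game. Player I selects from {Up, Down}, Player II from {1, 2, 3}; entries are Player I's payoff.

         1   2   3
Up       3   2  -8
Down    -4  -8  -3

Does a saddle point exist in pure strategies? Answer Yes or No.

Row minima: Up → -8, Down → -8; maximin = -8.
Column maxima: 1 → 3, 2 → 2, 3 → -3; minimax = -3.
-8 ≠ -3, so no pure-strategy equilibrium exists.

No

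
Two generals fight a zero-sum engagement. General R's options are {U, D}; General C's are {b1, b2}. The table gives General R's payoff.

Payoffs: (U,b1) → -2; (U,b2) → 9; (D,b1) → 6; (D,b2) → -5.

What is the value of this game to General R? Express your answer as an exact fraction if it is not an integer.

Row minima: U → -2, D → -5; maximin = -2.
Column maxima: b1 → 6, b2 → 9; minimax = 6.
-2 ≠ 6, so there is no saddle point; optimal play is mixed.
Let General R play U with probability p. Expected payoff against b1: (-2)p + 6(1−p) = −8p + 6; against b2: 9p + (-5)(1−p) = 14p − 5.
Setting these equal: −8p + 6 = 14p − 5 ⇒ −22p = -11 ⇒ p = 1/2, and the value is (-8)·(1/2) + 6 = 2.
For General C: with q = P(b1), equating U's and D's payoffs gives −11q + 9 = 11q − 5 ⇒ q = 7/11.

2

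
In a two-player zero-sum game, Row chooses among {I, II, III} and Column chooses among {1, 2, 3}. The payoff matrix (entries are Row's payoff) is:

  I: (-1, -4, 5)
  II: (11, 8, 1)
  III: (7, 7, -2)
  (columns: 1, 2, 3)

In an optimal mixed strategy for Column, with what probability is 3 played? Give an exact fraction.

Row minima: I → -4, II → 1, III → -2; maximin = 1.
Column maxima: 1 → 11, 2 → 8, 3 → 5; minimax = 5.
1 ≠ 5, so there is no saddle point; optimal play is mixed.
III is strictly dominated by II, so Row never plays it.
With III eliminated, 1 is strictly dominated by 2 (it gives Row strictly more in every remaining row), so Column never plays it.
On the remaining 2×2 (I, II vs 2, 3):
Let Row play I with probability p. Expected payoff against 2: (-4)p + 8(1−p) = −12p + 8; against 3: 5p + 1(1−p) = 4p + 1.
Setting these equal: −12p + 8 = 4p + 1 ⇒ −16p = -7 ⇒ p = 7/16, and the value is (-12)·(7/16) + 8 = 11/4.
For Column: with q = P(2), equating I's and II's payoffs gives −9q + 5 = 7q + 1 ⇒ q = 1/4.

3/4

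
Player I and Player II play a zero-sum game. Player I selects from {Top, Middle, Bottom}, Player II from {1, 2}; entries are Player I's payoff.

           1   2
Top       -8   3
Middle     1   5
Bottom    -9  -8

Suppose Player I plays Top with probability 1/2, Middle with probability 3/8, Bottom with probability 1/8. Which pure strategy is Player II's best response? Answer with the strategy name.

1

If Player II plays 1, Player I's expected payoff is (1/2)·(-8) + (3/8)·1 + (1/8)·(-9) = -19/4.
If Player II plays 2, Player I's expected payoff is (1/2)·3 + (3/8)·5 + (1/8)·(-8) = 19/8.
Player II minimizes Player I's payoff; the smallest is -19/4, so the best response is 1.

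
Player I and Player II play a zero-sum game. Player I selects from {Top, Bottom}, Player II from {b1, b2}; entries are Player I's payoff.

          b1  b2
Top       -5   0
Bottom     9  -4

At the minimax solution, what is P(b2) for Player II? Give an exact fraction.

7/9

Row minima: Top → -5, Bottom → -4; maximin = -4.
Column maxima: b1 → 9, b2 → 0; minimax = 0.
-4 ≠ 0, so there is no saddle point; optimal play is mixed.
Let Player I play Top with probability p. Expected payoff against b1: (-5)p + 9(1−p) = −14p + 9; against b2: 0p + (-4)(1−p) = 4p − 4.
Setting these equal: −14p + 9 = 4p − 4 ⇒ −18p = -13 ⇒ p = 13/18, and the value is (-14)·(13/18) + 9 = -10/9.
For Player II: with q = P(b1), equating Top's and Bottom's payoffs gives −5q = 13q − 4 ⇒ q = 2/9.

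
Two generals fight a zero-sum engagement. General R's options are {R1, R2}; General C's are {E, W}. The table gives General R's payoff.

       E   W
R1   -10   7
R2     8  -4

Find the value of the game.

Row minima: R1 → -10, R2 → -4; maximin = -4.
Column maxima: E → 8, W → 7; minimax = 7.
-4 ≠ 7, so there is no saddle point; optimal play is mixed.
Let General R play R1 with probability p. Expected payoff against E: (-10)p + 8(1−p) = −18p + 8; against W: 7p + (-4)(1−p) = 11p − 4.
Setting these equal: −18p + 8 = 11p − 4 ⇒ −29p = -12 ⇒ p = 12/29, and the value is (-18)·(12/29) + 8 = 16/29.
For General C: with q = P(E), equating R1's and R2's payoffs gives −17q + 7 = 12q − 4 ⇒ q = 11/29.

16/29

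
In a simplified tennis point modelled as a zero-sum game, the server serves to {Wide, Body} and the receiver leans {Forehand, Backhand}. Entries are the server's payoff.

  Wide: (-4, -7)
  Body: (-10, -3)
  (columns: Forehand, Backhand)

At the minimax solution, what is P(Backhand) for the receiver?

3/5

Row minima: Wide → -7, Body → -10; maximin = -7.
Column maxima: Forehand → -4, Backhand → -3; minimax = -4.
-7 ≠ -4, so there is no saddle point; optimal play is mixed.
Let the server play Wide with probability p. Expected payoff against Forehand: (-4)p + (-10)(1−p) = 6p − 10; against Backhand: (-7)p + (-3)(1−p) = −4p − 3.
Setting these equal: 6p − 10 = −4p − 3 ⇒ 10p = 7 ⇒ p = 7/10, and the value is (6)·(7/10) − 10 = -29/5.
For the receiver: with q = P(Forehand), equating Wide's and Body's payoffs gives 3q − 7 = −7q − 3 ⇒ q = 2/5.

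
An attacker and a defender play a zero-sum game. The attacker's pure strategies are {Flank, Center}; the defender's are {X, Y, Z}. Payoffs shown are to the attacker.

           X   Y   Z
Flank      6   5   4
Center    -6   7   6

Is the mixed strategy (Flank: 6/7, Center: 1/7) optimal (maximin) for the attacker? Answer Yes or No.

Yes

Against X this mix gives (6/7)·6 + (1/7)·(-6) = 30/7.
Against Y this mix gives (6/7)·5 + (1/7)·7 = 37/7.
Against Z this mix gives (6/7)·4 + (1/7)·6 = 30/7.
All of the defender's active replies (X, Z) yield 30/7, and no column does worse for the attacker. The mix makes the defender indifferent and guarantees 30/7, so it is optimal.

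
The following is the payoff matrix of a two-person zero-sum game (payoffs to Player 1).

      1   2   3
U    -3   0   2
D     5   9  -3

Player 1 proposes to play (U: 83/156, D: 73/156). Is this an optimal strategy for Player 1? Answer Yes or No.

No

Against 1 this mix gives (83/156)·(-3) + (73/156)·5 = 29/39.
Against 2 this mix gives (83/156)·0 + (73/156)·9 = 219/52.
Against 3 this mix gives (83/156)·2 + (73/156)·(-3) = -53/156.
Player 2 will play 3, holding Player 1 to -53/156. Shifting weight toward the row that does better against 3 would raise this floor (the equalizing mix achieves 1/13 against both 3 and 1), so the proposed strategy is not optimal.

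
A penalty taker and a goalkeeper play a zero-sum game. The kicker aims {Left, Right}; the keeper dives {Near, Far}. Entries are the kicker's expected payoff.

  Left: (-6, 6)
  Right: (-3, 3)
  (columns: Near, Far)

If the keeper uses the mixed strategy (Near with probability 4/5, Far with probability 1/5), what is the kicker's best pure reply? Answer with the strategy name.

Expected payoff of Left: (4/5)·(-6) + (1/5)·6 = -18/5.
Expected payoff of Right: (4/5)·(-3) + (1/5)·3 = -9/5.
The largest is -9/5, so the kicker's best response is Right.

Right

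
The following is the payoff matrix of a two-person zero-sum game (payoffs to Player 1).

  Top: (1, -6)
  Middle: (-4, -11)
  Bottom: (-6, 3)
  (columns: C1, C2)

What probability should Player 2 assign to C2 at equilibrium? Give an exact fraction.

Row minima: Top → -6, Middle → -11, Bottom → -6; maximin = -6.
Column maxima: C1 → 1, C2 → 3; minimax = 1.
-6 ≠ 1, so there is no saddle point; optimal play is mixed.
Middle is strictly dominated by Top, so Player 1 never plays it.
On the remaining 2×2 (Top, Bottom vs C1, C2):
Let Player 1 play Top with probability p. Expected payoff against C1: 1p + (-6)(1−p) = 7p − 6; against C2: (-6)p + 3(1−p) = −9p + 3.
Setting these equal: 7p − 6 = −9p + 3 ⇒ 16p = 9 ⇒ p = 9/16, and the value is (7)·(9/16) − 6 = -33/16.
For Player 2: with q = P(C1), equating Top's and Bottom's payoffs gives 7q − 6 = −9q + 3 ⇒ q = 9/16.

7/16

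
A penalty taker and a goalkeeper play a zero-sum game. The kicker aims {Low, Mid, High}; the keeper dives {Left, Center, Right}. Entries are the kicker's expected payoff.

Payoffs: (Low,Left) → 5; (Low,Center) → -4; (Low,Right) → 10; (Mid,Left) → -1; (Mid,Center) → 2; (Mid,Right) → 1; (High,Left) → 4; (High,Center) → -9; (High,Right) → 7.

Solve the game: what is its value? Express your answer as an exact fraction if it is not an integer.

1/2

Row minima: Low → -4, Mid → -1, High → -9; maximin = -1.
Column maxima: Left → 5, Center → 2, Right → 10; minimax = 2.
-1 ≠ 2, so there is no saddle point; optimal play is mixed.
High is strictly dominated by Low, so the kicker never plays it.
Right is strictly dominated by Left (it gives the kicker strictly more in every row), so the keeper never plays it.
On the remaining 2×2 (Low, Mid vs Left, Center):
Let the kicker play Low with probability p. Expected payoff against Left: 5p + (-1)(1−p) = 6p − 1; against Center: (-4)p + 2(1−p) = −6p + 2.
Setting these equal: 6p − 1 = −6p + 2 ⇒ 12p = 3 ⇒ p = 1/4, and the value is (6)·(1/4) − 1 = 1/2.
For the keeper: with q = P(Left), equating Low's and Mid's payoffs gives 9q − 4 = −3q + 2 ⇒ q = 1/2.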